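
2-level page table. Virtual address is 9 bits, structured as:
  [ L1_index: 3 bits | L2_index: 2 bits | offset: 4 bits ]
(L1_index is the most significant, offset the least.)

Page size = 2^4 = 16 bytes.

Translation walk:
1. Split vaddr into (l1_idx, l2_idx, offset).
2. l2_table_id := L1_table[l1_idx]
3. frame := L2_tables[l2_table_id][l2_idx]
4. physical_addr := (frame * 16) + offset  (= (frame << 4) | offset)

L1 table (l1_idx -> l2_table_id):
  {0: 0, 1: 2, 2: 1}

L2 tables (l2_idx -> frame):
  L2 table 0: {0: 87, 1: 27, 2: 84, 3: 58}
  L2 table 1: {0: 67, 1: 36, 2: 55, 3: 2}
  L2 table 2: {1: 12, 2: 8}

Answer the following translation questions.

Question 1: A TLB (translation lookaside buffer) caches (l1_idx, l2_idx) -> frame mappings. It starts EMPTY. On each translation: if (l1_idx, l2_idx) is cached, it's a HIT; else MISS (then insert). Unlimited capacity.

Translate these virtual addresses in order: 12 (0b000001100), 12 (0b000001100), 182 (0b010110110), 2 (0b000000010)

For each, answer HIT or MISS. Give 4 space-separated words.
vaddr=12: (0,0) not in TLB -> MISS, insert
vaddr=12: (0,0) in TLB -> HIT
vaddr=182: (2,3) not in TLB -> MISS, insert
vaddr=2: (0,0) in TLB -> HIT

Answer: MISS HIT MISS HIT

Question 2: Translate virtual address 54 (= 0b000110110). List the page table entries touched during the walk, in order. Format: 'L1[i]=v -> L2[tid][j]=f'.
Answer: L1[0]=0 -> L2[0][3]=58

Derivation:
vaddr = 54 = 0b000110110
Split: l1_idx=0, l2_idx=3, offset=6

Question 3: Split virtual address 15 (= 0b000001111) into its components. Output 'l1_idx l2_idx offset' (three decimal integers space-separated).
Answer: 0 0 15

Derivation:
vaddr = 15 = 0b000001111
  top 3 bits -> l1_idx = 0
  next 2 bits -> l2_idx = 0
  bottom 4 bits -> offset = 15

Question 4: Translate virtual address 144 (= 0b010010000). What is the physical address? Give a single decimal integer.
vaddr = 144 = 0b010010000
Split: l1_idx=2, l2_idx=1, offset=0
L1[2] = 1
L2[1][1] = 36
paddr = 36 * 16 + 0 = 576

Answer: 576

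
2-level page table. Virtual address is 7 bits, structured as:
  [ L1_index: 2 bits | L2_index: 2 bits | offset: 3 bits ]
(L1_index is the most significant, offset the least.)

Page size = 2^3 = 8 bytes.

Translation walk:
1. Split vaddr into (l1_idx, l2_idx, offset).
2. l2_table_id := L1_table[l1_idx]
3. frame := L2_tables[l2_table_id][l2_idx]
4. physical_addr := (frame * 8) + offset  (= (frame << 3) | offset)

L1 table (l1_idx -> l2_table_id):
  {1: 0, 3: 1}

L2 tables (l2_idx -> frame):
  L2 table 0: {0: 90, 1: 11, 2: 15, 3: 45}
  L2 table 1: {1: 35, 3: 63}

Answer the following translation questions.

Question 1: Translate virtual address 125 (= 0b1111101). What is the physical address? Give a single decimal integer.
vaddr = 125 = 0b1111101
Split: l1_idx=3, l2_idx=3, offset=5
L1[3] = 1
L2[1][3] = 63
paddr = 63 * 8 + 5 = 509

Answer: 509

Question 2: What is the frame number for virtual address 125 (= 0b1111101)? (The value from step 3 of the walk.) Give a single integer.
vaddr = 125: l1_idx=3, l2_idx=3
L1[3] = 1; L2[1][3] = 63

Answer: 63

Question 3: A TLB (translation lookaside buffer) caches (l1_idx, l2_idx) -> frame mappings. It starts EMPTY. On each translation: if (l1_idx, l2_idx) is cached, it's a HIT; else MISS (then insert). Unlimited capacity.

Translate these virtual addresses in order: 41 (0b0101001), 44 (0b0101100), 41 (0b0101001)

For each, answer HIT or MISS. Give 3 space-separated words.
vaddr=41: (1,1) not in TLB -> MISS, insert
vaddr=44: (1,1) in TLB -> HIT
vaddr=41: (1,1) in TLB -> HIT

Answer: MISS HIT HIT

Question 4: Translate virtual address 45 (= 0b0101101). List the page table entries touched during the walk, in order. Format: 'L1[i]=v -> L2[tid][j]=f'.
Answer: L1[1]=0 -> L2[0][1]=11

Derivation:
vaddr = 45 = 0b0101101
Split: l1_idx=1, l2_idx=1, offset=5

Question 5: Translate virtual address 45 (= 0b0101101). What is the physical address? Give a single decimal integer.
vaddr = 45 = 0b0101101
Split: l1_idx=1, l2_idx=1, offset=5
L1[1] = 0
L2[0][1] = 11
paddr = 11 * 8 + 5 = 93

Answer: 93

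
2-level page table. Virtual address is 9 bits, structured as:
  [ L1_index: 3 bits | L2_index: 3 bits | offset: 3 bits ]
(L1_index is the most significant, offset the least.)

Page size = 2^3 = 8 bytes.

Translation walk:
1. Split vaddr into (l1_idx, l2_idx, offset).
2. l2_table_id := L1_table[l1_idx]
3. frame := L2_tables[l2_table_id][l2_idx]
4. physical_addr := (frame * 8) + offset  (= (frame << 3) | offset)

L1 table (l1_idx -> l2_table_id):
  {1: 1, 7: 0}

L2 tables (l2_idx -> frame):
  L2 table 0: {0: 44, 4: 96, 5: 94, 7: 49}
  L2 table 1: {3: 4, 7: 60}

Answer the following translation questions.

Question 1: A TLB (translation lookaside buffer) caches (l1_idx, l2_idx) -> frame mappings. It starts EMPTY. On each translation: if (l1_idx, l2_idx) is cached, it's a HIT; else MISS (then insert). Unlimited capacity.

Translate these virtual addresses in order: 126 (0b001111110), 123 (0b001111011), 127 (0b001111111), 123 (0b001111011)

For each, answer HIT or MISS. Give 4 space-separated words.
vaddr=126: (1,7) not in TLB -> MISS, insert
vaddr=123: (1,7) in TLB -> HIT
vaddr=127: (1,7) in TLB -> HIT
vaddr=123: (1,7) in TLB -> HIT

Answer: MISS HIT HIT HIT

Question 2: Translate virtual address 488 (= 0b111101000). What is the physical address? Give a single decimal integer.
vaddr = 488 = 0b111101000
Split: l1_idx=7, l2_idx=5, offset=0
L1[7] = 0
L2[0][5] = 94
paddr = 94 * 8 + 0 = 752

Answer: 752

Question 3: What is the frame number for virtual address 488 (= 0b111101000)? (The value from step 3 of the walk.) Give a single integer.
vaddr = 488: l1_idx=7, l2_idx=5
L1[7] = 0; L2[0][5] = 94

Answer: 94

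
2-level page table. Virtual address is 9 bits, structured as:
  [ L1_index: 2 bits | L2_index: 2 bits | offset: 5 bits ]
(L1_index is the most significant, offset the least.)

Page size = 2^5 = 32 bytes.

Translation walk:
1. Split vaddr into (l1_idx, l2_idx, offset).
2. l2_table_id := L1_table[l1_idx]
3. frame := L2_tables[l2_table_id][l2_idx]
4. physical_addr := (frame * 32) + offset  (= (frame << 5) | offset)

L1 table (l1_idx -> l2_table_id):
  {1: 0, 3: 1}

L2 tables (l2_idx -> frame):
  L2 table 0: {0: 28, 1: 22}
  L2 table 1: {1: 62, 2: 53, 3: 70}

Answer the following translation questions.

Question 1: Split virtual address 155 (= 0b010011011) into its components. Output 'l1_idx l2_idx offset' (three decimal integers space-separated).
Answer: 1 0 27

Derivation:
vaddr = 155 = 0b010011011
  top 2 bits -> l1_idx = 1
  next 2 bits -> l2_idx = 0
  bottom 5 bits -> offset = 27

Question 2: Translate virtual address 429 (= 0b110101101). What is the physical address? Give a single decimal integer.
Answer: 1997

Derivation:
vaddr = 429 = 0b110101101
Split: l1_idx=3, l2_idx=1, offset=13
L1[3] = 1
L2[1][1] = 62
paddr = 62 * 32 + 13 = 1997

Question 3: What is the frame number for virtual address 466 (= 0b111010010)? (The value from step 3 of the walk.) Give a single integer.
vaddr = 466: l1_idx=3, l2_idx=2
L1[3] = 1; L2[1][2] = 53

Answer: 53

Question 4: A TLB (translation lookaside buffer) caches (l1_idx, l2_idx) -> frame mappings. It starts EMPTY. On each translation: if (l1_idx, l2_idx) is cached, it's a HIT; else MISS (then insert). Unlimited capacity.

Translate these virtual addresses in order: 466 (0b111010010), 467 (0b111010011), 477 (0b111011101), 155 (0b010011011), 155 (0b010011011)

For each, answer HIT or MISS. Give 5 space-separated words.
vaddr=466: (3,2) not in TLB -> MISS, insert
vaddr=467: (3,2) in TLB -> HIT
vaddr=477: (3,2) in TLB -> HIT
vaddr=155: (1,0) not in TLB -> MISS, insert
vaddr=155: (1,0) in TLB -> HIT

Answer: MISS HIT HIT MISS HIT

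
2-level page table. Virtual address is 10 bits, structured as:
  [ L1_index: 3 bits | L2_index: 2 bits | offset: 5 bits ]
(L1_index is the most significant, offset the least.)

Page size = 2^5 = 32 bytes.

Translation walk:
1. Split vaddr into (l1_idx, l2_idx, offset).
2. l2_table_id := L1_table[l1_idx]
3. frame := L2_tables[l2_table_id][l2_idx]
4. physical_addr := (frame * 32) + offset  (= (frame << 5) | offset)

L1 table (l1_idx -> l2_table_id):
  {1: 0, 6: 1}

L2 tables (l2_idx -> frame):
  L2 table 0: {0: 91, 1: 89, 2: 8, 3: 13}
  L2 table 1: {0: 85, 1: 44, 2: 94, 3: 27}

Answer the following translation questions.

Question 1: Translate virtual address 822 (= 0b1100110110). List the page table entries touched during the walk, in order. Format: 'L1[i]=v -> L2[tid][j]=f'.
vaddr = 822 = 0b1100110110
Split: l1_idx=6, l2_idx=1, offset=22

Answer: L1[6]=1 -> L2[1][1]=44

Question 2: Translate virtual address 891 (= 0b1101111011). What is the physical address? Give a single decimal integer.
Answer: 891

Derivation:
vaddr = 891 = 0b1101111011
Split: l1_idx=6, l2_idx=3, offset=27
L1[6] = 1
L2[1][3] = 27
paddr = 27 * 32 + 27 = 891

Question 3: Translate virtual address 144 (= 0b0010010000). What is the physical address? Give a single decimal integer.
Answer: 2928

Derivation:
vaddr = 144 = 0b0010010000
Split: l1_idx=1, l2_idx=0, offset=16
L1[1] = 0
L2[0][0] = 91
paddr = 91 * 32 + 16 = 2928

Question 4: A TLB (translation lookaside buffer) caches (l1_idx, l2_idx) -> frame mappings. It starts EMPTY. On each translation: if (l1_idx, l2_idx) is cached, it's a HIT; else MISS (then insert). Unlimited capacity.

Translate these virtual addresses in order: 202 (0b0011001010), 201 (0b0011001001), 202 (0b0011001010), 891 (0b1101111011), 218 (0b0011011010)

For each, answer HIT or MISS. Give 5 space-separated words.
vaddr=202: (1,2) not in TLB -> MISS, insert
vaddr=201: (1,2) in TLB -> HIT
vaddr=202: (1,2) in TLB -> HIT
vaddr=891: (6,3) not in TLB -> MISS, insert
vaddr=218: (1,2) in TLB -> HIT

Answer: MISS HIT HIT MISS HIT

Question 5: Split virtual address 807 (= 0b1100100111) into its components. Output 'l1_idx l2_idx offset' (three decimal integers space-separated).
Answer: 6 1 7

Derivation:
vaddr = 807 = 0b1100100111
  top 3 bits -> l1_idx = 6
  next 2 bits -> l2_idx = 1
  bottom 5 bits -> offset = 7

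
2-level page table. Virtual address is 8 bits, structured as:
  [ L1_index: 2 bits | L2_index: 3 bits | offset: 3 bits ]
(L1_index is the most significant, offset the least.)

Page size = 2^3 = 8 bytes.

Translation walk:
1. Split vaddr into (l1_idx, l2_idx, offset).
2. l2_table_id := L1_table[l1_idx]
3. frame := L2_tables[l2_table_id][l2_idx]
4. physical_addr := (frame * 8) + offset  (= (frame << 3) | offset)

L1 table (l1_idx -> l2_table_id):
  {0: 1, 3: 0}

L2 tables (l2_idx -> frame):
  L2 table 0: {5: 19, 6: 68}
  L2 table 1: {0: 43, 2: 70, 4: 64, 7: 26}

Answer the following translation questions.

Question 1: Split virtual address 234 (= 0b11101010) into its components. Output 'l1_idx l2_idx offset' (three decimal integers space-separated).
Answer: 3 5 2

Derivation:
vaddr = 234 = 0b11101010
  top 2 bits -> l1_idx = 3
  next 3 bits -> l2_idx = 5
  bottom 3 bits -> offset = 2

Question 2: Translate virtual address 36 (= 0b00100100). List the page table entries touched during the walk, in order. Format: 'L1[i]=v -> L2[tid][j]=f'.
Answer: L1[0]=1 -> L2[1][4]=64

Derivation:
vaddr = 36 = 0b00100100
Split: l1_idx=0, l2_idx=4, offset=4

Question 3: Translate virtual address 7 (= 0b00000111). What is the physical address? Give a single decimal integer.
Answer: 351

Derivation:
vaddr = 7 = 0b00000111
Split: l1_idx=0, l2_idx=0, offset=7
L1[0] = 1
L2[1][0] = 43
paddr = 43 * 8 + 7 = 351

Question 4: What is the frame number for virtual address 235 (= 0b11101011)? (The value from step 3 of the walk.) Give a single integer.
Answer: 19

Derivation:
vaddr = 235: l1_idx=3, l2_idx=5
L1[3] = 0; L2[0][5] = 19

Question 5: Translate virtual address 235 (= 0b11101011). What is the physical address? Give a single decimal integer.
vaddr = 235 = 0b11101011
Split: l1_idx=3, l2_idx=5, offset=3
L1[3] = 0
L2[0][5] = 19
paddr = 19 * 8 + 3 = 155

Answer: 155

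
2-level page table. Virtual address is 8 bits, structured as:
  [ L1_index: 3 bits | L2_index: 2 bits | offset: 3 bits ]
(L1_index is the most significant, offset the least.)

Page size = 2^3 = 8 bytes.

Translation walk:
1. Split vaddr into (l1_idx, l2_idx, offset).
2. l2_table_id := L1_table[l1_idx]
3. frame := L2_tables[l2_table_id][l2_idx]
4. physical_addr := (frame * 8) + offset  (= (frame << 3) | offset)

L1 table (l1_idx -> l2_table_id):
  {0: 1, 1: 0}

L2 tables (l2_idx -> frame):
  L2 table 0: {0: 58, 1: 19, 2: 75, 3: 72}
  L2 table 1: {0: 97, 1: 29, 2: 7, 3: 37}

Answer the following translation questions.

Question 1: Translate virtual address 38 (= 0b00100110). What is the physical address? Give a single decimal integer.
vaddr = 38 = 0b00100110
Split: l1_idx=1, l2_idx=0, offset=6
L1[1] = 0
L2[0][0] = 58
paddr = 58 * 8 + 6 = 470

Answer: 470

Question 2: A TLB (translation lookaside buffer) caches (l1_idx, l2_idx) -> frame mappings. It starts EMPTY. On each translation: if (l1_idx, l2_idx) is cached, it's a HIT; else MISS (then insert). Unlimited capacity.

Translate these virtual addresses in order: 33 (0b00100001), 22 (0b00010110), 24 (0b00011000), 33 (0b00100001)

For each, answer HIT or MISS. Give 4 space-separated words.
vaddr=33: (1,0) not in TLB -> MISS, insert
vaddr=22: (0,2) not in TLB -> MISS, insert
vaddr=24: (0,3) not in TLB -> MISS, insert
vaddr=33: (1,0) in TLB -> HIT

Answer: MISS MISS MISS HIT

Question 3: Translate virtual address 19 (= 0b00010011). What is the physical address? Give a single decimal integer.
vaddr = 19 = 0b00010011
Split: l1_idx=0, l2_idx=2, offset=3
L1[0] = 1
L2[1][2] = 7
paddr = 7 * 8 + 3 = 59

Answer: 59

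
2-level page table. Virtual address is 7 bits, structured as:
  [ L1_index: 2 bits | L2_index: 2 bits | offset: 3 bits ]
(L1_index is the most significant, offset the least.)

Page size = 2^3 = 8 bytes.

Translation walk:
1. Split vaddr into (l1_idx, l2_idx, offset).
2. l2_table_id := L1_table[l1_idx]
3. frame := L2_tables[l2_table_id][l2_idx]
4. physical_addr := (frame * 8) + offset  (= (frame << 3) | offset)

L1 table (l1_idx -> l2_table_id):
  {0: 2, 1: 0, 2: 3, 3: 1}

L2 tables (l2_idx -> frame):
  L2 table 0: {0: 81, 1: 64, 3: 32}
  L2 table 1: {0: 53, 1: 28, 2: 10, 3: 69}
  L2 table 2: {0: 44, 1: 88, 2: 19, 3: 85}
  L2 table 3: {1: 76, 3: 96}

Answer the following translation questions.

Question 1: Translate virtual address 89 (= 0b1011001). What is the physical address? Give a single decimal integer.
vaddr = 89 = 0b1011001
Split: l1_idx=2, l2_idx=3, offset=1
L1[2] = 3
L2[3][3] = 96
paddr = 96 * 8 + 1 = 769

Answer: 769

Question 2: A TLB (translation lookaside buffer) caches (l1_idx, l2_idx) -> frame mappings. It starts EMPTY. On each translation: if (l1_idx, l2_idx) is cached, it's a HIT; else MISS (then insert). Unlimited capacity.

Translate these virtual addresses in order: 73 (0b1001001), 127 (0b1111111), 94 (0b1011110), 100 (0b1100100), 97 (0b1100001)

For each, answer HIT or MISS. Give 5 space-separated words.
vaddr=73: (2,1) not in TLB -> MISS, insert
vaddr=127: (3,3) not in TLB -> MISS, insert
vaddr=94: (2,3) not in TLB -> MISS, insert
vaddr=100: (3,0) not in TLB -> MISS, insert
vaddr=97: (3,0) in TLB -> HIT

Answer: MISS MISS MISS MISS HIT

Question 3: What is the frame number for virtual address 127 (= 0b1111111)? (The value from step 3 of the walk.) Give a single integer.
Answer: 69

Derivation:
vaddr = 127: l1_idx=3, l2_idx=3
L1[3] = 1; L2[1][3] = 69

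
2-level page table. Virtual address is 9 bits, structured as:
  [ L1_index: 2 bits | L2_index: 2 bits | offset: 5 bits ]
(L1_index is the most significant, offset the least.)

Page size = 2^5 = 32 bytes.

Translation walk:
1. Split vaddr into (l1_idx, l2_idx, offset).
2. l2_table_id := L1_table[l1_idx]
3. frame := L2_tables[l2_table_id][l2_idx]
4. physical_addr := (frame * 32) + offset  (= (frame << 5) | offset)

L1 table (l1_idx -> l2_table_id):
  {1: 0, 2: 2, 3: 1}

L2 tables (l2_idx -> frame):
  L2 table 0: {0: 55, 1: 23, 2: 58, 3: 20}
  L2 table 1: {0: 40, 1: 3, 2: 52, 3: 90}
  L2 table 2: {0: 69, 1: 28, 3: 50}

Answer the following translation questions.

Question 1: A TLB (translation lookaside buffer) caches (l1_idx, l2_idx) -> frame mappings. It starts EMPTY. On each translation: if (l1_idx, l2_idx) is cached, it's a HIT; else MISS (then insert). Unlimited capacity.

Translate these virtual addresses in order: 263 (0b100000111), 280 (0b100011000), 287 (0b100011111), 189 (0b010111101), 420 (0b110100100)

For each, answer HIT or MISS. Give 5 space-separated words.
Answer: MISS HIT HIT MISS MISS

Derivation:
vaddr=263: (2,0) not in TLB -> MISS, insert
vaddr=280: (2,0) in TLB -> HIT
vaddr=287: (2,0) in TLB -> HIT
vaddr=189: (1,1) not in TLB -> MISS, insert
vaddr=420: (3,1) not in TLB -> MISS, insert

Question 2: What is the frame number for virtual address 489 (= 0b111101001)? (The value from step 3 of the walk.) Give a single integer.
vaddr = 489: l1_idx=3, l2_idx=3
L1[3] = 1; L2[1][3] = 90

Answer: 90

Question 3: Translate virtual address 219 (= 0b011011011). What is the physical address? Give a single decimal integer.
Answer: 1883

Derivation:
vaddr = 219 = 0b011011011
Split: l1_idx=1, l2_idx=2, offset=27
L1[1] = 0
L2[0][2] = 58
paddr = 58 * 32 + 27 = 1883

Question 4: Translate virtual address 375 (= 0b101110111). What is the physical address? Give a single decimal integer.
Answer: 1623

Derivation:
vaddr = 375 = 0b101110111
Split: l1_idx=2, l2_idx=3, offset=23
L1[2] = 2
L2[2][3] = 50
paddr = 50 * 32 + 23 = 1623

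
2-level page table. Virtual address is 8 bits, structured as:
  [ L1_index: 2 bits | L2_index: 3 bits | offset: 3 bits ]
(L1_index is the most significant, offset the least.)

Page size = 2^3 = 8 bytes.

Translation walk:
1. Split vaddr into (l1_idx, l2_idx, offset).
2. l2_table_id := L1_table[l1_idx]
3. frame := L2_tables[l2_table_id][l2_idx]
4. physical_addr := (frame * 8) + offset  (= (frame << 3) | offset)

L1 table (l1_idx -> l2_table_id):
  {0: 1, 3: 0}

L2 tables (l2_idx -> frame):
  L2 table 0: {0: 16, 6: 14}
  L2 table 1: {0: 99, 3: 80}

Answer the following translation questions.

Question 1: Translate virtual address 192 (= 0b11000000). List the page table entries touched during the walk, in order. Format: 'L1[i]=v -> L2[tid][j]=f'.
vaddr = 192 = 0b11000000
Split: l1_idx=3, l2_idx=0, offset=0

Answer: L1[3]=0 -> L2[0][0]=16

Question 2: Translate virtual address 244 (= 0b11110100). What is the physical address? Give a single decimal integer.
Answer: 116

Derivation:
vaddr = 244 = 0b11110100
Split: l1_idx=3, l2_idx=6, offset=4
L1[3] = 0
L2[0][6] = 14
paddr = 14 * 8 + 4 = 116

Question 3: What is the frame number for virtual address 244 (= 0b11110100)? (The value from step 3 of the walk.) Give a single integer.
vaddr = 244: l1_idx=3, l2_idx=6
L1[3] = 0; L2[0][6] = 14

Answer: 14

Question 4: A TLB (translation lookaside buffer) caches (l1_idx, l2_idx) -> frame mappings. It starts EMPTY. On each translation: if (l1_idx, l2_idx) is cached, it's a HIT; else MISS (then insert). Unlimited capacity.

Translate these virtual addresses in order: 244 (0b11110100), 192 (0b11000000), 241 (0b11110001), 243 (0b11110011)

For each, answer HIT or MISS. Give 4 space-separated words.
vaddr=244: (3,6) not in TLB -> MISS, insert
vaddr=192: (3,0) not in TLB -> MISS, insert
vaddr=241: (3,6) in TLB -> HIT
vaddr=243: (3,6) in TLB -> HIT

Answer: MISS MISS HIT HIT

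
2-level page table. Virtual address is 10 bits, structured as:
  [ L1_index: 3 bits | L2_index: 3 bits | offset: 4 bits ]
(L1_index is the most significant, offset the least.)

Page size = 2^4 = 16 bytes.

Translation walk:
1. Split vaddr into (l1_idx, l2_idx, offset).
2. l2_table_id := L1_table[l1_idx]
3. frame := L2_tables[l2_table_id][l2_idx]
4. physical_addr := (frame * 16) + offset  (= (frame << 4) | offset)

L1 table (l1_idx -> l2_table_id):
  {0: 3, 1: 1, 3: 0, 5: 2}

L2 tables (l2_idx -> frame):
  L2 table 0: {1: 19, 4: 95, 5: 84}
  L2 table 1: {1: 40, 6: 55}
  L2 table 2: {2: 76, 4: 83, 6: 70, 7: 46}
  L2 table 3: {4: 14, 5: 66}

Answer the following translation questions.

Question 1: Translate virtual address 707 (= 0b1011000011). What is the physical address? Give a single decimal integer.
Answer: 1331

Derivation:
vaddr = 707 = 0b1011000011
Split: l1_idx=5, l2_idx=4, offset=3
L1[5] = 2
L2[2][4] = 83
paddr = 83 * 16 + 3 = 1331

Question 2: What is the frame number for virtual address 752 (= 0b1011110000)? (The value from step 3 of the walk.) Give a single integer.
Answer: 46

Derivation:
vaddr = 752: l1_idx=5, l2_idx=7
L1[5] = 2; L2[2][7] = 46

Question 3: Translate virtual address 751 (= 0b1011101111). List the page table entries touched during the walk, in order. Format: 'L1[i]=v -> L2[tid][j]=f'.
Answer: L1[5]=2 -> L2[2][6]=70

Derivation:
vaddr = 751 = 0b1011101111
Split: l1_idx=5, l2_idx=6, offset=15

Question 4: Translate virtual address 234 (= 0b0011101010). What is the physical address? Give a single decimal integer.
vaddr = 234 = 0b0011101010
Split: l1_idx=1, l2_idx=6, offset=10
L1[1] = 1
L2[1][6] = 55
paddr = 55 * 16 + 10 = 890

Answer: 890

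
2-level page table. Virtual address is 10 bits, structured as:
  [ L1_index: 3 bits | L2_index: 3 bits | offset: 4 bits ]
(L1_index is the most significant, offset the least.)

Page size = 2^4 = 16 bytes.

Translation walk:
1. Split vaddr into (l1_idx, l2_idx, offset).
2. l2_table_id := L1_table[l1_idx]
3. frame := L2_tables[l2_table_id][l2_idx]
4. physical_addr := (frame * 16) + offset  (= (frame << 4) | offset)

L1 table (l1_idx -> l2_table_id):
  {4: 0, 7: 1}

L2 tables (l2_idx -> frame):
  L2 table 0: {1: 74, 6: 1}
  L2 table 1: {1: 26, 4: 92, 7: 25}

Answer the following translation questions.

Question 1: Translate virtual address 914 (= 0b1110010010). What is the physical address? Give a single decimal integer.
vaddr = 914 = 0b1110010010
Split: l1_idx=7, l2_idx=1, offset=2
L1[7] = 1
L2[1][1] = 26
paddr = 26 * 16 + 2 = 418

Answer: 418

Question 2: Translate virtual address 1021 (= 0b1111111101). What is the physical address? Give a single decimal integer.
vaddr = 1021 = 0b1111111101
Split: l1_idx=7, l2_idx=7, offset=13
L1[7] = 1
L2[1][7] = 25
paddr = 25 * 16 + 13 = 413

Answer: 413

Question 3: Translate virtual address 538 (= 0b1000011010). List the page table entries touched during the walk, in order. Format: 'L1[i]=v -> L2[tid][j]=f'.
vaddr = 538 = 0b1000011010
Split: l1_idx=4, l2_idx=1, offset=10

Answer: L1[4]=0 -> L2[0][1]=74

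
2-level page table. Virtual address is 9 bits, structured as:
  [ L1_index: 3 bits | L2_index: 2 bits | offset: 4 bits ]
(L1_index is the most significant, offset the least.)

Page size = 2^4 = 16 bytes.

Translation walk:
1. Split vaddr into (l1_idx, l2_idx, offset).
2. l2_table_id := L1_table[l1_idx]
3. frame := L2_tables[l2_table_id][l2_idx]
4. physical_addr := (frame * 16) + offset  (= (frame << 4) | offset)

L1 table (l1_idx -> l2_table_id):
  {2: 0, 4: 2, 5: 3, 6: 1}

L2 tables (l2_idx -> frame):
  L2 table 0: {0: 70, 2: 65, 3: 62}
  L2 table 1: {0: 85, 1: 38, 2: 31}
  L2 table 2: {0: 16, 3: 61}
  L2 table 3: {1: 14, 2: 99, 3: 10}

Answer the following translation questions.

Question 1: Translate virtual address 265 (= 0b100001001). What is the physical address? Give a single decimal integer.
vaddr = 265 = 0b100001001
Split: l1_idx=4, l2_idx=0, offset=9
L1[4] = 2
L2[2][0] = 16
paddr = 16 * 16 + 9 = 265

Answer: 265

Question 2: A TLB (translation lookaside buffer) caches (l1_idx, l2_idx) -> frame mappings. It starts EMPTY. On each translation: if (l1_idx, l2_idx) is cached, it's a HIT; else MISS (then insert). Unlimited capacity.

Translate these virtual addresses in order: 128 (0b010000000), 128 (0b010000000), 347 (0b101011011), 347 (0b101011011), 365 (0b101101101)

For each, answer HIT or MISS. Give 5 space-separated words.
Answer: MISS HIT MISS HIT MISS

Derivation:
vaddr=128: (2,0) not in TLB -> MISS, insert
vaddr=128: (2,0) in TLB -> HIT
vaddr=347: (5,1) not in TLB -> MISS, insert
vaddr=347: (5,1) in TLB -> HIT
vaddr=365: (5,2) not in TLB -> MISS, insert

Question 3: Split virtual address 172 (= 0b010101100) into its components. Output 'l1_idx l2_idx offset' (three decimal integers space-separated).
vaddr = 172 = 0b010101100
  top 3 bits -> l1_idx = 2
  next 2 bits -> l2_idx = 2
  bottom 4 bits -> offset = 12

Answer: 2 2 12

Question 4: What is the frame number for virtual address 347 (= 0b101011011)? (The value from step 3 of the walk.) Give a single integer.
vaddr = 347: l1_idx=5, l2_idx=1
L1[5] = 3; L2[3][1] = 14

Answer: 14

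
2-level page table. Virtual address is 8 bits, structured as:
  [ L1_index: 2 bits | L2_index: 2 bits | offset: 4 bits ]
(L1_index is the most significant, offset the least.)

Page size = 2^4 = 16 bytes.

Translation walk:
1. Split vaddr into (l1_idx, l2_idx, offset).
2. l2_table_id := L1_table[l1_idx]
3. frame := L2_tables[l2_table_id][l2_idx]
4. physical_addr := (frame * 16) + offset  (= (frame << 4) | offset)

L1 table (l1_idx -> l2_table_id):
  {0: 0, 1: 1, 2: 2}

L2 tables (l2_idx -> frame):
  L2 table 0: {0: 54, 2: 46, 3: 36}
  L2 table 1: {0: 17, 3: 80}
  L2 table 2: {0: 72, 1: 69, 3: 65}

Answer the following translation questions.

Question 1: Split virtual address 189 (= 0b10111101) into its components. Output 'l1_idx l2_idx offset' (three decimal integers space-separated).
vaddr = 189 = 0b10111101
  top 2 bits -> l1_idx = 2
  next 2 bits -> l2_idx = 3
  bottom 4 bits -> offset = 13

Answer: 2 3 13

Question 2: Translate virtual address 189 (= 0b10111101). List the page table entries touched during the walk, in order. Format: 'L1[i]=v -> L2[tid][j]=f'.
Answer: L1[2]=2 -> L2[2][3]=65

Derivation:
vaddr = 189 = 0b10111101
Split: l1_idx=2, l2_idx=3, offset=13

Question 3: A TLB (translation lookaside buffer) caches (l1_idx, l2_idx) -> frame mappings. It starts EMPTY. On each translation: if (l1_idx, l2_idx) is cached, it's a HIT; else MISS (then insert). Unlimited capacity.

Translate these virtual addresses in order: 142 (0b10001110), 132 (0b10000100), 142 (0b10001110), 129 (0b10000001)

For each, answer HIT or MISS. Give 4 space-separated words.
vaddr=142: (2,0) not in TLB -> MISS, insert
vaddr=132: (2,0) in TLB -> HIT
vaddr=142: (2,0) in TLB -> HIT
vaddr=129: (2,0) in TLB -> HIT

Answer: MISS HIT HIT HIT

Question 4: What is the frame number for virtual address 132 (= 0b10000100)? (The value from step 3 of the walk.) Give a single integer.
vaddr = 132: l1_idx=2, l2_idx=0
L1[2] = 2; L2[2][0] = 72

Answer: 72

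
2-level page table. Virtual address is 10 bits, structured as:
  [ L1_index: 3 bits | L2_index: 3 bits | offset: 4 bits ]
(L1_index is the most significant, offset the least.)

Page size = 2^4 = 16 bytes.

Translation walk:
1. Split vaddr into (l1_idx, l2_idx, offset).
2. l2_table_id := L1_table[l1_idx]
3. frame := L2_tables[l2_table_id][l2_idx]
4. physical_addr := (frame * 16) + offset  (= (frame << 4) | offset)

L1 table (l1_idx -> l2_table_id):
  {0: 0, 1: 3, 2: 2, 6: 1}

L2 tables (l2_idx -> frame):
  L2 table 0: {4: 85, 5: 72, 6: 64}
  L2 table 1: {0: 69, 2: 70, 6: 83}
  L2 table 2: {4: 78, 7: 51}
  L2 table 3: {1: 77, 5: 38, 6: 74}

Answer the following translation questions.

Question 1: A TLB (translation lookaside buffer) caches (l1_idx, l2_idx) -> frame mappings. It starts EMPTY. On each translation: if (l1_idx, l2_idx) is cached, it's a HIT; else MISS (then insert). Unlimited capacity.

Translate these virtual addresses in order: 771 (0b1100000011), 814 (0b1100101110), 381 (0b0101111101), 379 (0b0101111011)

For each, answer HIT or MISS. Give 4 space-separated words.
vaddr=771: (6,0) not in TLB -> MISS, insert
vaddr=814: (6,2) not in TLB -> MISS, insert
vaddr=381: (2,7) not in TLB -> MISS, insert
vaddr=379: (2,7) in TLB -> HIT

Answer: MISS MISS MISS HIT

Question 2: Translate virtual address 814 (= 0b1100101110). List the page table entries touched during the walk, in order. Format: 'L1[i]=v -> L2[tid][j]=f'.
vaddr = 814 = 0b1100101110
Split: l1_idx=6, l2_idx=2, offset=14

Answer: L1[6]=1 -> L2[1][2]=70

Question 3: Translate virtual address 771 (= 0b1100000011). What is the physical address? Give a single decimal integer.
vaddr = 771 = 0b1100000011
Split: l1_idx=6, l2_idx=0, offset=3
L1[6] = 1
L2[1][0] = 69
paddr = 69 * 16 + 3 = 1107

Answer: 1107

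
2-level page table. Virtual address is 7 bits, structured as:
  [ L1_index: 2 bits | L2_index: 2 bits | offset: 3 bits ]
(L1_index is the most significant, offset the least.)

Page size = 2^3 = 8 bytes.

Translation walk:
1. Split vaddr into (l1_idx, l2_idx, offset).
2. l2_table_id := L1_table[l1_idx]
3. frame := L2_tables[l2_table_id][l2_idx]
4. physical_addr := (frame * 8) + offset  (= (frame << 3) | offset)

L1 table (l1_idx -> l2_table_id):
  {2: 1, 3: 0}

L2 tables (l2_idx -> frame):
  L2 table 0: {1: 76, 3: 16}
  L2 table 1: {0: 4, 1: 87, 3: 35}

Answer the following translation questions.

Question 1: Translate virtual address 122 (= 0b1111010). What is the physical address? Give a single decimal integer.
Answer: 130

Derivation:
vaddr = 122 = 0b1111010
Split: l1_idx=3, l2_idx=3, offset=2
L1[3] = 0
L2[0][3] = 16
paddr = 16 * 8 + 2 = 130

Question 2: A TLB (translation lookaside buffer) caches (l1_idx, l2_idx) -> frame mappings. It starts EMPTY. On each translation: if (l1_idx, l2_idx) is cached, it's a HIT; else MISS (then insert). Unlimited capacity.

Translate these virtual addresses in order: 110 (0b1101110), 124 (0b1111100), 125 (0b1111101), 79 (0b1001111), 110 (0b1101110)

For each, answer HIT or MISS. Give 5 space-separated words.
Answer: MISS MISS HIT MISS HIT

Derivation:
vaddr=110: (3,1) not in TLB -> MISS, insert
vaddr=124: (3,3) not in TLB -> MISS, insert
vaddr=125: (3,3) in TLB -> HIT
vaddr=79: (2,1) not in TLB -> MISS, insert
vaddr=110: (3,1) in TLB -> HIT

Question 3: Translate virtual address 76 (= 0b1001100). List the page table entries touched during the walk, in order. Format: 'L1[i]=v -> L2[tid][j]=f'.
vaddr = 76 = 0b1001100
Split: l1_idx=2, l2_idx=1, offset=4

Answer: L1[2]=1 -> L2[1][1]=87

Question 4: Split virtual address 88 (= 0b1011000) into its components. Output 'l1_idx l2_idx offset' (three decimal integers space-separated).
Answer: 2 3 0

Derivation:
vaddr = 88 = 0b1011000
  top 2 bits -> l1_idx = 2
  next 2 bits -> l2_idx = 3
  bottom 3 bits -> offset = 0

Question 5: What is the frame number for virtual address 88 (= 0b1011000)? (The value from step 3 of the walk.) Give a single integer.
vaddr = 88: l1_idx=2, l2_idx=3
L1[2] = 1; L2[1][3] = 35

Answer: 35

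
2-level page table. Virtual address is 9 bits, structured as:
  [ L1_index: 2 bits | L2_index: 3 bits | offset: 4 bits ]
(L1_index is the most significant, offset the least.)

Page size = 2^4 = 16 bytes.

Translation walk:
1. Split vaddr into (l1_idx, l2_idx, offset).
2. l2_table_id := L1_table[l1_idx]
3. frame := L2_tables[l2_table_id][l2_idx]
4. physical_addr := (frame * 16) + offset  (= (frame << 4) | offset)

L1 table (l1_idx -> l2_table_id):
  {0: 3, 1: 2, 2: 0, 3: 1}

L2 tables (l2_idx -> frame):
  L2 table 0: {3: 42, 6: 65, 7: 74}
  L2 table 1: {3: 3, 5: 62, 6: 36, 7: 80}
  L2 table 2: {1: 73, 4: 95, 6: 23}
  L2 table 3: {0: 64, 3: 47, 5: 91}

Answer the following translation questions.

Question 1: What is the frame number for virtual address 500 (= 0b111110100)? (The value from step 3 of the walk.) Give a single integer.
vaddr = 500: l1_idx=3, l2_idx=7
L1[3] = 1; L2[1][7] = 80

Answer: 80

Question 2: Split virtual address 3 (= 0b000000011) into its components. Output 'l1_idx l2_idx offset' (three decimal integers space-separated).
Answer: 0 0 3

Derivation:
vaddr = 3 = 0b000000011
  top 2 bits -> l1_idx = 0
  next 3 bits -> l2_idx = 0
  bottom 4 bits -> offset = 3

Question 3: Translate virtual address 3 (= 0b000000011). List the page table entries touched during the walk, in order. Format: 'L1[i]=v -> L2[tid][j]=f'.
Answer: L1[0]=3 -> L2[3][0]=64

Derivation:
vaddr = 3 = 0b000000011
Split: l1_idx=0, l2_idx=0, offset=3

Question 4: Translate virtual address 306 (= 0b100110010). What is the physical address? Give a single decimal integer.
vaddr = 306 = 0b100110010
Split: l1_idx=2, l2_idx=3, offset=2
L1[2] = 0
L2[0][3] = 42
paddr = 42 * 16 + 2 = 674

Answer: 674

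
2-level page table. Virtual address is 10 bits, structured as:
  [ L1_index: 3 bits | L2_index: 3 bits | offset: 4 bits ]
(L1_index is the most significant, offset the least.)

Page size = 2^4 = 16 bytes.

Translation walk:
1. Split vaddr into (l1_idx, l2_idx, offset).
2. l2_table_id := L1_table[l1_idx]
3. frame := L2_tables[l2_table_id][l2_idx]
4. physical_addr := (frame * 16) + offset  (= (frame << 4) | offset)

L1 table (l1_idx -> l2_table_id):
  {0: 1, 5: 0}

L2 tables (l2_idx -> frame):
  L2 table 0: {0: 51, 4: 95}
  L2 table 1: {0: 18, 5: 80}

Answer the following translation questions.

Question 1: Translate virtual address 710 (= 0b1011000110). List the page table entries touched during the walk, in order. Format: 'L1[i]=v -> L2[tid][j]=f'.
vaddr = 710 = 0b1011000110
Split: l1_idx=5, l2_idx=4, offset=6

Answer: L1[5]=0 -> L2[0][4]=95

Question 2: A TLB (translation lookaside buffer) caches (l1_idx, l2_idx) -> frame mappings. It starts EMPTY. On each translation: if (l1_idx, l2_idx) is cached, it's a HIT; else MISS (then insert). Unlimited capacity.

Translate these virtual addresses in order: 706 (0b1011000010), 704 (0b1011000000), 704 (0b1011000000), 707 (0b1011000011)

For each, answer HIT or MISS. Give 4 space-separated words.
vaddr=706: (5,4) not in TLB -> MISS, insert
vaddr=704: (5,4) in TLB -> HIT
vaddr=704: (5,4) in TLB -> HIT
vaddr=707: (5,4) in TLB -> HIT

Answer: MISS HIT HIT HIT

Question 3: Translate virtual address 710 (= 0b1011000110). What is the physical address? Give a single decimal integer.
Answer: 1526

Derivation:
vaddr = 710 = 0b1011000110
Split: l1_idx=5, l2_idx=4, offset=6
L1[5] = 0
L2[0][4] = 95
paddr = 95 * 16 + 6 = 1526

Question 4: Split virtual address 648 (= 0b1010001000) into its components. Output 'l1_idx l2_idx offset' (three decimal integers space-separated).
vaddr = 648 = 0b1010001000
  top 3 bits -> l1_idx = 5
  next 3 bits -> l2_idx = 0
  bottom 4 bits -> offset = 8

Answer: 5 0 8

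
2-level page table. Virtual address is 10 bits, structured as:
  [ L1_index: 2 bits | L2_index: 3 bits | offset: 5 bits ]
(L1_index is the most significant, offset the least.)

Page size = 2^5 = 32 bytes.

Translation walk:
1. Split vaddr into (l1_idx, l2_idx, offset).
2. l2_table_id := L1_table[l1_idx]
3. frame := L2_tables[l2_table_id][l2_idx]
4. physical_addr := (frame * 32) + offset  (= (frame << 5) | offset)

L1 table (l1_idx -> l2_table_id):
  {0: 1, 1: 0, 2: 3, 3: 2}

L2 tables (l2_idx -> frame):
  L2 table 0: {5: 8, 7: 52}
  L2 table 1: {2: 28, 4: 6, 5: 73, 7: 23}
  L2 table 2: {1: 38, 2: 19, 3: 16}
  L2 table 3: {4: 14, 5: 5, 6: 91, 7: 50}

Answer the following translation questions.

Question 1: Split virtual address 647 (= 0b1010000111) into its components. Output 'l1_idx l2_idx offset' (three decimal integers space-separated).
vaddr = 647 = 0b1010000111
  top 2 bits -> l1_idx = 2
  next 3 bits -> l2_idx = 4
  bottom 5 bits -> offset = 7

Answer: 2 4 7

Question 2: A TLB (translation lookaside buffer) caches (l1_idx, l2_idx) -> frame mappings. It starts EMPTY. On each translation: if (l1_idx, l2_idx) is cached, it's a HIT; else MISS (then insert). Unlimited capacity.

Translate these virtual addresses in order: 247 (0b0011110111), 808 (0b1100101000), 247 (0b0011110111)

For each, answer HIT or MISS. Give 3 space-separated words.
vaddr=247: (0,7) not in TLB -> MISS, insert
vaddr=808: (3,1) not in TLB -> MISS, insert
vaddr=247: (0,7) in TLB -> HIT

Answer: MISS MISS HIT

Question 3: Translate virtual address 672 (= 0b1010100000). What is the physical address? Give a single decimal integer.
vaddr = 672 = 0b1010100000
Split: l1_idx=2, l2_idx=5, offset=0
L1[2] = 3
L2[3][5] = 5
paddr = 5 * 32 + 0 = 160

Answer: 160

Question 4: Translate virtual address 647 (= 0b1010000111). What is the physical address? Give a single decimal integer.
Answer: 455

Derivation:
vaddr = 647 = 0b1010000111
Split: l1_idx=2, l2_idx=4, offset=7
L1[2] = 3
L2[3][4] = 14
paddr = 14 * 32 + 7 = 455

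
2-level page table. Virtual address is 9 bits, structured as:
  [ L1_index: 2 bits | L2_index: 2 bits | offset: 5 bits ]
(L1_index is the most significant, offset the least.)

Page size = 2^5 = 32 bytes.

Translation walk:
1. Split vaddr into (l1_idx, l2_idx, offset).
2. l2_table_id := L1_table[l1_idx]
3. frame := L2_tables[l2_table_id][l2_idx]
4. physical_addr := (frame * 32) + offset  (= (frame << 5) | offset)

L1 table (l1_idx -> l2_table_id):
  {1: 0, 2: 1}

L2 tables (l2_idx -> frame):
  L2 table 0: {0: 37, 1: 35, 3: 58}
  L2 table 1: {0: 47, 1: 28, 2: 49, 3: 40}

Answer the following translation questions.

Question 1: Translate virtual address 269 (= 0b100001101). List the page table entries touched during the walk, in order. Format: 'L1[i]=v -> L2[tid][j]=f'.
Answer: L1[2]=1 -> L2[1][0]=47

Derivation:
vaddr = 269 = 0b100001101
Split: l1_idx=2, l2_idx=0, offset=13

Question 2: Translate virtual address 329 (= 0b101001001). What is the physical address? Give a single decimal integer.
vaddr = 329 = 0b101001001
Split: l1_idx=2, l2_idx=2, offset=9
L1[2] = 1
L2[1][2] = 49
paddr = 49 * 32 + 9 = 1577

Answer: 1577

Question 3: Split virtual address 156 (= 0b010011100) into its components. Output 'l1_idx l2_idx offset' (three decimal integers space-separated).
vaddr = 156 = 0b010011100
  top 2 bits -> l1_idx = 1
  next 2 bits -> l2_idx = 0
  bottom 5 bits -> offset = 28

Answer: 1 0 28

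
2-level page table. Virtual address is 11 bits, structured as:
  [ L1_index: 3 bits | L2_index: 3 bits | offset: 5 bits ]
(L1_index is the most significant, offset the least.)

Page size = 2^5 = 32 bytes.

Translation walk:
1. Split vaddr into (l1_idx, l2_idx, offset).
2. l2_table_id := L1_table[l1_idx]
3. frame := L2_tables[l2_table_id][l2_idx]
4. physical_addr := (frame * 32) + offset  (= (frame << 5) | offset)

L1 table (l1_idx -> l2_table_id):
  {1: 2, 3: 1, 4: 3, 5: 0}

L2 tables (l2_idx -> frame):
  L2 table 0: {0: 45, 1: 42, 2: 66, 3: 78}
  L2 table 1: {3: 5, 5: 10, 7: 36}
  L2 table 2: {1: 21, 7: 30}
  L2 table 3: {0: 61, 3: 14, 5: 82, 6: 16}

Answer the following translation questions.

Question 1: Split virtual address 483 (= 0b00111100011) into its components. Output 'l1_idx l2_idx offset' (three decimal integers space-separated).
Answer: 1 7 3

Derivation:
vaddr = 483 = 0b00111100011
  top 3 bits -> l1_idx = 1
  next 3 bits -> l2_idx = 7
  bottom 5 bits -> offset = 3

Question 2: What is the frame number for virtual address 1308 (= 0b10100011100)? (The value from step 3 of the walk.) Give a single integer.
vaddr = 1308: l1_idx=5, l2_idx=0
L1[5] = 0; L2[0][0] = 45

Answer: 45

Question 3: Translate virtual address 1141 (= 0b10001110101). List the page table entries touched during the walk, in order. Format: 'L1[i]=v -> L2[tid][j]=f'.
vaddr = 1141 = 0b10001110101
Split: l1_idx=4, l2_idx=3, offset=21

Answer: L1[4]=3 -> L2[3][3]=14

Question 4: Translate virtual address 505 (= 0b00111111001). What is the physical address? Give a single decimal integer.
vaddr = 505 = 0b00111111001
Split: l1_idx=1, l2_idx=7, offset=25
L1[1] = 2
L2[2][7] = 30
paddr = 30 * 32 + 25 = 985

Answer: 985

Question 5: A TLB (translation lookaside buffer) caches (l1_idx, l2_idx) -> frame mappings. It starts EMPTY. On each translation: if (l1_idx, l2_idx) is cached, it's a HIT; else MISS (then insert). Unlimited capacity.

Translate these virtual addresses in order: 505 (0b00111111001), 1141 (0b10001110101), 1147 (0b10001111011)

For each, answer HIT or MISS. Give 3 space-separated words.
vaddr=505: (1,7) not in TLB -> MISS, insert
vaddr=1141: (4,3) not in TLB -> MISS, insert
vaddr=1147: (4,3) in TLB -> HIT

Answer: MISS MISS HIT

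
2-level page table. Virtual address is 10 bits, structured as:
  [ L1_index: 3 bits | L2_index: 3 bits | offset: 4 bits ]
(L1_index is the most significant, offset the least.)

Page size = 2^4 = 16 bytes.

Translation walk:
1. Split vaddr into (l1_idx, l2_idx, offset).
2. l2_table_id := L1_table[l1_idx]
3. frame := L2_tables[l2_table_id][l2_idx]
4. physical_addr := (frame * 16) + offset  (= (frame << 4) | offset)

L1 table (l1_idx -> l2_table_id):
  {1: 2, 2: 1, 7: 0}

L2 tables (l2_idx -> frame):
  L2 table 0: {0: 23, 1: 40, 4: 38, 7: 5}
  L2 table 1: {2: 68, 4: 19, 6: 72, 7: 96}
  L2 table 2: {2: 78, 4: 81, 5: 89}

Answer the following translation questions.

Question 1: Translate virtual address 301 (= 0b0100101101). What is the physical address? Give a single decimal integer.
vaddr = 301 = 0b0100101101
Split: l1_idx=2, l2_idx=2, offset=13
L1[2] = 1
L2[1][2] = 68
paddr = 68 * 16 + 13 = 1101

Answer: 1101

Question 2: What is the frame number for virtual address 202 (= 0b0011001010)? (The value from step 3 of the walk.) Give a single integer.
Answer: 81

Derivation:
vaddr = 202: l1_idx=1, l2_idx=4
L1[1] = 2; L2[2][4] = 81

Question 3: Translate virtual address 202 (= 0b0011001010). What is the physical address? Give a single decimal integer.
vaddr = 202 = 0b0011001010
Split: l1_idx=1, l2_idx=4, offset=10
L1[1] = 2
L2[2][4] = 81
paddr = 81 * 16 + 10 = 1306

Answer: 1306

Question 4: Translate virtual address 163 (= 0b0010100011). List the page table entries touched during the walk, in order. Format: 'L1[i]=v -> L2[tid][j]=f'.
vaddr = 163 = 0b0010100011
Split: l1_idx=1, l2_idx=2, offset=3

Answer: L1[1]=2 -> L2[2][2]=78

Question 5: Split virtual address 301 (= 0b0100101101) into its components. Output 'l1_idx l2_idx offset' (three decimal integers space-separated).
vaddr = 301 = 0b0100101101
  top 3 bits -> l1_idx = 2
  next 3 bits -> l2_idx = 2
  bottom 4 bits -> offset = 13

Answer: 2 2 13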